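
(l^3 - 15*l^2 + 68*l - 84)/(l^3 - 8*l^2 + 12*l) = (l - 7)/l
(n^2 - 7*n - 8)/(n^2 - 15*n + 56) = (n + 1)/(n - 7)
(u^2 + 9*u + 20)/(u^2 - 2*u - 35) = (u + 4)/(u - 7)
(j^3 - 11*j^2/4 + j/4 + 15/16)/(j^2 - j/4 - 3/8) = j - 5/2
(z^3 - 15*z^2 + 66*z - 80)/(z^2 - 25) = (z^2 - 10*z + 16)/(z + 5)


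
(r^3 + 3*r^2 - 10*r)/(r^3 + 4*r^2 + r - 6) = r*(r^2 + 3*r - 10)/(r^3 + 4*r^2 + r - 6)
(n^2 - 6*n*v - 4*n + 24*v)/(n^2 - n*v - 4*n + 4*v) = (-n + 6*v)/(-n + v)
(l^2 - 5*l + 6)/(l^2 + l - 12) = (l - 2)/(l + 4)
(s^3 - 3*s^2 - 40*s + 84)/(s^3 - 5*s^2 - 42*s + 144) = (s^2 - 9*s + 14)/(s^2 - 11*s + 24)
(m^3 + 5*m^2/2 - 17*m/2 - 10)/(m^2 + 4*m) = m - 3/2 - 5/(2*m)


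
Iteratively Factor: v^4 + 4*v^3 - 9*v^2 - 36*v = (v + 4)*(v^3 - 9*v) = v*(v + 4)*(v^2 - 9) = v*(v + 3)*(v + 4)*(v - 3)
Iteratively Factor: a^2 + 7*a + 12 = (a + 3)*(a + 4)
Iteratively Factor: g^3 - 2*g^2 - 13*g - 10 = (g - 5)*(g^2 + 3*g + 2) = (g - 5)*(g + 2)*(g + 1)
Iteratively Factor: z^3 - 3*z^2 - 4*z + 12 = (z - 2)*(z^2 - z - 6) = (z - 3)*(z - 2)*(z + 2)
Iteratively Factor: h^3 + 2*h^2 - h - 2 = (h - 1)*(h^2 + 3*h + 2) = (h - 1)*(h + 2)*(h + 1)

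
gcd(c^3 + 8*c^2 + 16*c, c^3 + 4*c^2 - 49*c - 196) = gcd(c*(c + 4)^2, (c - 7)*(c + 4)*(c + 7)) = c + 4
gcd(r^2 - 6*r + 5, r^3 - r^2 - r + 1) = r - 1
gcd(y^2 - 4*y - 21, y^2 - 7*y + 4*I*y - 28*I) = y - 7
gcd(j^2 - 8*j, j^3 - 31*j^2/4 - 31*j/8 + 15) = j - 8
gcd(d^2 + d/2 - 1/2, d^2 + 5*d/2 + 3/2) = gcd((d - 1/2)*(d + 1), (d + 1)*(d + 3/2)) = d + 1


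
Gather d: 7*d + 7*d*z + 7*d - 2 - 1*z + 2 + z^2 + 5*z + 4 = d*(7*z + 14) + z^2 + 4*z + 4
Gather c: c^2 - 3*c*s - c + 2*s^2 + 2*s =c^2 + c*(-3*s - 1) + 2*s^2 + 2*s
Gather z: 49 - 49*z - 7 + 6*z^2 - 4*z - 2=6*z^2 - 53*z + 40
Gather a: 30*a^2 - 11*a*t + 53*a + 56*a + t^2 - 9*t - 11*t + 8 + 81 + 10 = 30*a^2 + a*(109 - 11*t) + t^2 - 20*t + 99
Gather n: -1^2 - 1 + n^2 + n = n^2 + n - 2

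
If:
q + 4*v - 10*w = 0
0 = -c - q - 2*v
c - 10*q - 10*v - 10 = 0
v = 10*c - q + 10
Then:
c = -10/9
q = -10/3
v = 20/9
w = 5/9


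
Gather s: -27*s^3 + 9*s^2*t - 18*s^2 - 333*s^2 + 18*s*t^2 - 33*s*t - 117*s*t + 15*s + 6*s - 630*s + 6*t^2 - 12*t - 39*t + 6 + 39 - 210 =-27*s^3 + s^2*(9*t - 351) + s*(18*t^2 - 150*t - 609) + 6*t^2 - 51*t - 165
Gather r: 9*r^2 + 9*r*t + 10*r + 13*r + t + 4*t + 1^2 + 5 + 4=9*r^2 + r*(9*t + 23) + 5*t + 10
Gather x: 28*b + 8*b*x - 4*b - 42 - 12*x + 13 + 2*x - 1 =24*b + x*(8*b - 10) - 30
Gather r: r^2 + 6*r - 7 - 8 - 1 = r^2 + 6*r - 16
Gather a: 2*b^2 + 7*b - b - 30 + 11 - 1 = 2*b^2 + 6*b - 20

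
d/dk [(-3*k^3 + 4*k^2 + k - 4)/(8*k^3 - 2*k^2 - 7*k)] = 2*(-13*k^4 + 13*k^3 + 35*k^2 - 8*k - 14)/(k^2*(64*k^4 - 32*k^3 - 108*k^2 + 28*k + 49))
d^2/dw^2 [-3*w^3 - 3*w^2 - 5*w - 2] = -18*w - 6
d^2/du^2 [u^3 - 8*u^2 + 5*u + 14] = 6*u - 16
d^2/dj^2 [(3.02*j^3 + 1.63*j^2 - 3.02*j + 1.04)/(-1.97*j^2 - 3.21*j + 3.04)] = (2.8421709430404e-14*j^4 - 54.353218*j^3 + 94.034928*j^2 - 98.400624*j - 5.07611199999999)/(7.645373*j^6 + 37.373067*j^5 + 25.503423*j^4 - 82.268127*j^3 - 39.355536*j^2 + 88.996608*j - 28.094464)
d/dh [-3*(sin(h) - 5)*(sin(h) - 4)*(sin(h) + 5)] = 3*(-3*sin(h)^2 + 8*sin(h) + 25)*cos(h)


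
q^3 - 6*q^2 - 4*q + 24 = (q - 6)*(q - 2)*(q + 2)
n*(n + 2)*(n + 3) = n^3 + 5*n^2 + 6*n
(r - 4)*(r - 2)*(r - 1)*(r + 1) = r^4 - 6*r^3 + 7*r^2 + 6*r - 8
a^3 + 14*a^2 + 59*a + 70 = (a + 2)*(a + 5)*(a + 7)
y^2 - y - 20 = (y - 5)*(y + 4)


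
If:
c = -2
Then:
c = -2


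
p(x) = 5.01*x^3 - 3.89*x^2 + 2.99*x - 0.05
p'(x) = 15.03*x^2 - 7.78*x + 2.99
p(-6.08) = -1288.05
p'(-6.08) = 605.90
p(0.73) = 2.01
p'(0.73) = 5.32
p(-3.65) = -306.41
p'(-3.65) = 231.62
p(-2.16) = -75.15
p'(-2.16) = 89.92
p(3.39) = 160.56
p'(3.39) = 149.34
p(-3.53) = -279.45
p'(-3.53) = 217.74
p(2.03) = 31.90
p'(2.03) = 49.13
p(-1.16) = -16.57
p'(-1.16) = 32.24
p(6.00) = 960.01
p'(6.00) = 497.39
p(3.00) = 109.18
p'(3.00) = 114.92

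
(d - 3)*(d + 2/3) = d^2 - 7*d/3 - 2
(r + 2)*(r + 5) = r^2 + 7*r + 10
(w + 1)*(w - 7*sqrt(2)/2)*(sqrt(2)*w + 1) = sqrt(2)*w^3 - 6*w^2 + sqrt(2)*w^2 - 6*w - 7*sqrt(2)*w/2 - 7*sqrt(2)/2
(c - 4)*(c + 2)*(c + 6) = c^3 + 4*c^2 - 20*c - 48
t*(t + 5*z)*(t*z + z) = t^3*z + 5*t^2*z^2 + t^2*z + 5*t*z^2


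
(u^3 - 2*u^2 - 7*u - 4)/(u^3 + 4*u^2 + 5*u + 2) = (u - 4)/(u + 2)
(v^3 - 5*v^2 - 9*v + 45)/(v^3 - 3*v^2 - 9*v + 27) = (v - 5)/(v - 3)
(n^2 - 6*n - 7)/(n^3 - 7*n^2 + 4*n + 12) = (n - 7)/(n^2 - 8*n + 12)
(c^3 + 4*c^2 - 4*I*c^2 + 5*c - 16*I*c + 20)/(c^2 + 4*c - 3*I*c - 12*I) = (c^2 - 4*I*c + 5)/(c - 3*I)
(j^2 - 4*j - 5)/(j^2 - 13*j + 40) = (j + 1)/(j - 8)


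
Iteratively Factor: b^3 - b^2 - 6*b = (b + 2)*(b^2 - 3*b) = b*(b + 2)*(b - 3)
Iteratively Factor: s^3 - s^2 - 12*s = (s + 3)*(s^2 - 4*s) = (s - 4)*(s + 3)*(s)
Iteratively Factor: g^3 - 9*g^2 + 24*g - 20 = (g - 5)*(g^2 - 4*g + 4) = (g - 5)*(g - 2)*(g - 2)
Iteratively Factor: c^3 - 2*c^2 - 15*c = (c + 3)*(c^2 - 5*c) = c*(c + 3)*(c - 5)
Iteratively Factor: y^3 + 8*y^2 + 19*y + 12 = (y + 4)*(y^2 + 4*y + 3) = (y + 1)*(y + 4)*(y + 3)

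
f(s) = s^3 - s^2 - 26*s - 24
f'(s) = 3*s^2 - 2*s - 26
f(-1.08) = 1.65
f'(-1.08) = -20.34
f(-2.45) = 18.99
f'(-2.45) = -3.09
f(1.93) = -70.72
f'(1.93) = -18.69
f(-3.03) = 17.78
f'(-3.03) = 7.60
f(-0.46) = -12.35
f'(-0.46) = -24.45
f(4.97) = -55.16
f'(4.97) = 38.16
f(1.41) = -59.84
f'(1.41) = -22.86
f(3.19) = -84.65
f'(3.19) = -1.85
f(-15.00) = -3234.00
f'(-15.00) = 679.00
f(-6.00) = -120.00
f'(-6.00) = 94.00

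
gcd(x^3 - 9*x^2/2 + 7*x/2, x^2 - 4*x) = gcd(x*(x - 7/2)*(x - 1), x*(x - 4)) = x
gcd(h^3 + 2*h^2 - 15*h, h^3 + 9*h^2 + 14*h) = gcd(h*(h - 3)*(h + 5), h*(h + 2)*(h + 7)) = h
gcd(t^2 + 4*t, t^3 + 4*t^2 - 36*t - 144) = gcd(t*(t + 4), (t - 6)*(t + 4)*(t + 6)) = t + 4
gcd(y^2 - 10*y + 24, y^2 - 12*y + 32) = y - 4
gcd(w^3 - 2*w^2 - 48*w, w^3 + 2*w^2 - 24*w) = w^2 + 6*w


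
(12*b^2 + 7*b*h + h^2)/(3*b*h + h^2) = (4*b + h)/h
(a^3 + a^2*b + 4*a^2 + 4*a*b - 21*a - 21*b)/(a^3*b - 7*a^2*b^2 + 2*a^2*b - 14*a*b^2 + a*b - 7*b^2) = (a^3 + a^2*b + 4*a^2 + 4*a*b - 21*a - 21*b)/(b*(a^3 - 7*a^2*b + 2*a^2 - 14*a*b + a - 7*b))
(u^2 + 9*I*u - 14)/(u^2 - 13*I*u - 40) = (-u^2 - 9*I*u + 14)/(-u^2 + 13*I*u + 40)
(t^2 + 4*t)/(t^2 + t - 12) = t/(t - 3)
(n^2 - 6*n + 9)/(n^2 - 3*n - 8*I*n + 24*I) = (n - 3)/(n - 8*I)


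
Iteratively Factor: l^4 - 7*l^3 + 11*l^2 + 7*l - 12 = (l - 3)*(l^3 - 4*l^2 - l + 4) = (l - 4)*(l - 3)*(l^2 - 1) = (l - 4)*(l - 3)*(l + 1)*(l - 1)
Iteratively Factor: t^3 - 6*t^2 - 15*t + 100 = (t - 5)*(t^2 - t - 20) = (t - 5)^2*(t + 4)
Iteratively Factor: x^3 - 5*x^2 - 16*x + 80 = (x - 4)*(x^2 - x - 20) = (x - 5)*(x - 4)*(x + 4)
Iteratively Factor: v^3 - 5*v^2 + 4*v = (v)*(v^2 - 5*v + 4) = v*(v - 1)*(v - 4)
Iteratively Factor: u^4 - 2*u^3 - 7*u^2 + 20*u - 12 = (u + 3)*(u^3 - 5*u^2 + 8*u - 4) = (u - 1)*(u + 3)*(u^2 - 4*u + 4) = (u - 2)*(u - 1)*(u + 3)*(u - 2)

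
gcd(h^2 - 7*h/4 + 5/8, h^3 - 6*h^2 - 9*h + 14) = 1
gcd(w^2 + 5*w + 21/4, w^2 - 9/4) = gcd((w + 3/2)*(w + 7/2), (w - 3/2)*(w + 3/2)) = w + 3/2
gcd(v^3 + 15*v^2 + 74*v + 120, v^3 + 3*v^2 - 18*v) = v + 6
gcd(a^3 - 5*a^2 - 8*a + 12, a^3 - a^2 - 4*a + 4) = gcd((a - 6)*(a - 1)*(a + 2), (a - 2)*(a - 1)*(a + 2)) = a^2 + a - 2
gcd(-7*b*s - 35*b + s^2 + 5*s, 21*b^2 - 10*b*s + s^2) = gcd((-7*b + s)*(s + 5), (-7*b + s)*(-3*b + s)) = -7*b + s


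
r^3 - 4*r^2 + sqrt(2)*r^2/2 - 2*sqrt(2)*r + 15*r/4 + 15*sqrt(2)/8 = (r - 5/2)*(r - 3/2)*(r + sqrt(2)/2)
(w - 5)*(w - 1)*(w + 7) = w^3 + w^2 - 37*w + 35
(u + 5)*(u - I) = u^2 + 5*u - I*u - 5*I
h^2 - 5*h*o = h*(h - 5*o)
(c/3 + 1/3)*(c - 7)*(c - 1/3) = c^3/3 - 19*c^2/9 - 5*c/3 + 7/9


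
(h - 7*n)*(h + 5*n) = h^2 - 2*h*n - 35*n^2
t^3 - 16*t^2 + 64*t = t*(t - 8)^2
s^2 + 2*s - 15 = (s - 3)*(s + 5)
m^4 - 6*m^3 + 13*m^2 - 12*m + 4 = (m - 2)^2*(m - 1)^2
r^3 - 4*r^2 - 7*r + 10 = (r - 5)*(r - 1)*(r + 2)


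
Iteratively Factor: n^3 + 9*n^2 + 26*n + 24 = (n + 2)*(n^2 + 7*n + 12) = (n + 2)*(n + 3)*(n + 4)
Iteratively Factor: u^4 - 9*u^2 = (u)*(u^3 - 9*u) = u^2*(u^2 - 9) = u^2*(u + 3)*(u - 3)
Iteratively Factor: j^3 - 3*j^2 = (j - 3)*(j^2) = j*(j - 3)*(j)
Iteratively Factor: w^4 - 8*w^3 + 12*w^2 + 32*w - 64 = (w - 4)*(w^3 - 4*w^2 - 4*w + 16) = (w - 4)*(w - 2)*(w^2 - 2*w - 8) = (w - 4)*(w - 2)*(w + 2)*(w - 4)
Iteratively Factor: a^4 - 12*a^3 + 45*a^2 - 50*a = (a)*(a^3 - 12*a^2 + 45*a - 50) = a*(a - 5)*(a^2 - 7*a + 10) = a*(a - 5)*(a - 2)*(a - 5)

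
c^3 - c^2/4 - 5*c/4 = c*(c - 5/4)*(c + 1)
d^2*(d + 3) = d^3 + 3*d^2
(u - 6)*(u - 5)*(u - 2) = u^3 - 13*u^2 + 52*u - 60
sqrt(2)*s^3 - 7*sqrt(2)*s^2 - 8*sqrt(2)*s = s*(s - 8)*(sqrt(2)*s + sqrt(2))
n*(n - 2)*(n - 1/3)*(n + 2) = n^4 - n^3/3 - 4*n^2 + 4*n/3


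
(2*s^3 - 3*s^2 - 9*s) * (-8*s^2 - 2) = -16*s^5 + 24*s^4 + 68*s^3 + 6*s^2 + 18*s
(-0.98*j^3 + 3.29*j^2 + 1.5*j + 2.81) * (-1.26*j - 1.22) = 1.2348*j^4 - 2.9498*j^3 - 5.9038*j^2 - 5.3706*j - 3.4282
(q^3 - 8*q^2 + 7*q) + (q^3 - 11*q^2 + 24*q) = 2*q^3 - 19*q^2 + 31*q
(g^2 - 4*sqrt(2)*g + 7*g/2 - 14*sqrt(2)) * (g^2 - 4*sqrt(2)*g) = g^4 - 8*sqrt(2)*g^3 + 7*g^3/2 - 28*sqrt(2)*g^2 + 32*g^2 + 112*g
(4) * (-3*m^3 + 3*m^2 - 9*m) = -12*m^3 + 12*m^2 - 36*m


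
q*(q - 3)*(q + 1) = q^3 - 2*q^2 - 3*q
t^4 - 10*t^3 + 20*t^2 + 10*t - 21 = (t - 7)*(t - 3)*(t - 1)*(t + 1)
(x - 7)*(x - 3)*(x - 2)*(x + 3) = x^4 - 9*x^3 + 5*x^2 + 81*x - 126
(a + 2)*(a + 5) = a^2 + 7*a + 10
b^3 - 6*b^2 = b^2*(b - 6)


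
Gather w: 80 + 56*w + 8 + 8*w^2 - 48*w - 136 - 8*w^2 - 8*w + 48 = 0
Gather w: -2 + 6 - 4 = 0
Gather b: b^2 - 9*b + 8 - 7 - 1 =b^2 - 9*b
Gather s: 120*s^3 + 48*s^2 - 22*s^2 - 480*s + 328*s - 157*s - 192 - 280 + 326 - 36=120*s^3 + 26*s^2 - 309*s - 182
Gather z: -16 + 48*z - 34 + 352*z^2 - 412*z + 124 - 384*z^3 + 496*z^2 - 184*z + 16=-384*z^3 + 848*z^2 - 548*z + 90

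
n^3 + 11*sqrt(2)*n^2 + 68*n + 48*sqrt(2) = (n + sqrt(2))*(n + 4*sqrt(2))*(n + 6*sqrt(2))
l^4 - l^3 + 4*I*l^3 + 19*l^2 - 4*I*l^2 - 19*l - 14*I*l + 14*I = (l - 2*I)*(l + 7*I)*(-I*l + I)*(I*l + 1)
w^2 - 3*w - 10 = (w - 5)*(w + 2)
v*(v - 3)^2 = v^3 - 6*v^2 + 9*v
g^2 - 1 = (g - 1)*(g + 1)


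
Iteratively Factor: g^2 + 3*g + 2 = (g + 2)*(g + 1)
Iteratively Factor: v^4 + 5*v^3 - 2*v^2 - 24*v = (v + 3)*(v^3 + 2*v^2 - 8*v) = (v + 3)*(v + 4)*(v^2 - 2*v) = v*(v + 3)*(v + 4)*(v - 2)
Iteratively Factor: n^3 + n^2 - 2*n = (n + 2)*(n^2 - n) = (n - 1)*(n + 2)*(n)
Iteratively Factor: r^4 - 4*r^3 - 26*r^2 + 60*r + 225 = (r - 5)*(r^3 + r^2 - 21*r - 45) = (r - 5)*(r + 3)*(r^2 - 2*r - 15) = (r - 5)*(r + 3)^2*(r - 5)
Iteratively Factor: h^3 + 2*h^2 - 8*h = (h)*(h^2 + 2*h - 8) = h*(h - 2)*(h + 4)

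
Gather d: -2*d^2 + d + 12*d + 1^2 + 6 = -2*d^2 + 13*d + 7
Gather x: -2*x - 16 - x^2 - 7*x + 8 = -x^2 - 9*x - 8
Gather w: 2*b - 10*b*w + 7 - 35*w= 2*b + w*(-10*b - 35) + 7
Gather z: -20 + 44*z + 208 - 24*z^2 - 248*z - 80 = -24*z^2 - 204*z + 108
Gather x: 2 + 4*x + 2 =4*x + 4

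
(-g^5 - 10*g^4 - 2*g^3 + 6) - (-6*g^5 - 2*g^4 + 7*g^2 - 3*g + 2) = 5*g^5 - 8*g^4 - 2*g^3 - 7*g^2 + 3*g + 4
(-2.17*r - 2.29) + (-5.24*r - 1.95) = -7.41*r - 4.24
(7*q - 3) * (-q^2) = -7*q^3 + 3*q^2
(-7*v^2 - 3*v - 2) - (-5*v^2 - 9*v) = -2*v^2 + 6*v - 2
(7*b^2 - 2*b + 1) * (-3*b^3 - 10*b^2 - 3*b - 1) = -21*b^5 - 64*b^4 - 4*b^3 - 11*b^2 - b - 1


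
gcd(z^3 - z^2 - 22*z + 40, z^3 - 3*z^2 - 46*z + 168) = z - 4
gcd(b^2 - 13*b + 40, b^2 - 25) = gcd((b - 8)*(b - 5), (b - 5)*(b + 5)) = b - 5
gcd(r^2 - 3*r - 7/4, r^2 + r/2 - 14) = r - 7/2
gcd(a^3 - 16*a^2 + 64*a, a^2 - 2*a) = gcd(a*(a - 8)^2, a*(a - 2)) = a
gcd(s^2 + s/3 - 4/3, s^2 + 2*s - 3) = s - 1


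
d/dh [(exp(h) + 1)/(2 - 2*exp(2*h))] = exp(h)/(2*(exp(2*h) - 2*exp(h) + 1))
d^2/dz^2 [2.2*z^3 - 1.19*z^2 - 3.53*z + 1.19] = 13.2*z - 2.38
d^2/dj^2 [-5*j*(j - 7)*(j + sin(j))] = 5*j^2*sin(j) - 35*j*sin(j) - 20*j*cos(j) - 30*j - 10*sin(j) + 70*cos(j) + 70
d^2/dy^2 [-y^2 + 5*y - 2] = -2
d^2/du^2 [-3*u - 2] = 0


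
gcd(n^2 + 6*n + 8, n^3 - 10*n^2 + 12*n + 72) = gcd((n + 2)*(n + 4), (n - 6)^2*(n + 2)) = n + 2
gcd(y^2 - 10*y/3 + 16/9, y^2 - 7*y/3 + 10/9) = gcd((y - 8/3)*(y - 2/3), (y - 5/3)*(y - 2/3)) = y - 2/3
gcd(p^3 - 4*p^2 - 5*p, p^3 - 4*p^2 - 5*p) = p^3 - 4*p^2 - 5*p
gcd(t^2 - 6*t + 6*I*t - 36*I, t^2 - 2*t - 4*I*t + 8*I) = 1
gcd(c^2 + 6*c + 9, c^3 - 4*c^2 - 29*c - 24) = c + 3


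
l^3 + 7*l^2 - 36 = (l - 2)*(l + 3)*(l + 6)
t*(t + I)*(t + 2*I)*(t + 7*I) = t^4 + 10*I*t^3 - 23*t^2 - 14*I*t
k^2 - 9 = (k - 3)*(k + 3)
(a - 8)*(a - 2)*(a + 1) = a^3 - 9*a^2 + 6*a + 16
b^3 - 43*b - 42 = (b - 7)*(b + 1)*(b + 6)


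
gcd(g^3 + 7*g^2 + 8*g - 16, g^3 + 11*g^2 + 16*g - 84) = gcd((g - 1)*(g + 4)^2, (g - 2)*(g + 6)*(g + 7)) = 1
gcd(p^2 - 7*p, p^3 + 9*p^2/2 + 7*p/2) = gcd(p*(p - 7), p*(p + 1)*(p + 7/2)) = p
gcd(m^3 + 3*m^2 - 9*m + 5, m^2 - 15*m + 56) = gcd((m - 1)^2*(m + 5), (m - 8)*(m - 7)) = 1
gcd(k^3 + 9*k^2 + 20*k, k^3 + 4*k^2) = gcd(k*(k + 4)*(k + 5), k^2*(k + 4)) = k^2 + 4*k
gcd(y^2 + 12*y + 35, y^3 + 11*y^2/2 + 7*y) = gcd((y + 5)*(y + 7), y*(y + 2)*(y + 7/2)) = 1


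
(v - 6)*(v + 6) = v^2 - 36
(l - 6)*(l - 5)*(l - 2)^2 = l^4 - 15*l^3 + 78*l^2 - 164*l + 120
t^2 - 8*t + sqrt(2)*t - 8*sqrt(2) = (t - 8)*(t + sqrt(2))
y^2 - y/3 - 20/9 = (y - 5/3)*(y + 4/3)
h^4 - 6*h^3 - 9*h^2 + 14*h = h*(h - 7)*(h - 1)*(h + 2)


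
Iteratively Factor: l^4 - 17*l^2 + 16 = (l + 4)*(l^3 - 4*l^2 - l + 4) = (l - 4)*(l + 4)*(l^2 - 1) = (l - 4)*(l - 1)*(l + 4)*(l + 1)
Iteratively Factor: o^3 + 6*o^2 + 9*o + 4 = (o + 4)*(o^2 + 2*o + 1) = (o + 1)*(o + 4)*(o + 1)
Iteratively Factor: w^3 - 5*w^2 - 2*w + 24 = (w - 3)*(w^2 - 2*w - 8) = (w - 3)*(w + 2)*(w - 4)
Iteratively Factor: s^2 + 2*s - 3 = (s - 1)*(s + 3)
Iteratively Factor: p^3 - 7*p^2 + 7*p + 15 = (p + 1)*(p^2 - 8*p + 15) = (p - 5)*(p + 1)*(p - 3)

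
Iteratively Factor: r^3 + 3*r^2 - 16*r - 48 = (r - 4)*(r^2 + 7*r + 12) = (r - 4)*(r + 4)*(r + 3)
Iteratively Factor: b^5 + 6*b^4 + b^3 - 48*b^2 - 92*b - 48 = (b + 1)*(b^4 + 5*b^3 - 4*b^2 - 44*b - 48) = (b + 1)*(b + 2)*(b^3 + 3*b^2 - 10*b - 24) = (b - 3)*(b + 1)*(b + 2)*(b^2 + 6*b + 8) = (b - 3)*(b + 1)*(b + 2)*(b + 4)*(b + 2)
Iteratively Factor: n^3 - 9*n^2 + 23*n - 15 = (n - 3)*(n^2 - 6*n + 5) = (n - 3)*(n - 1)*(n - 5)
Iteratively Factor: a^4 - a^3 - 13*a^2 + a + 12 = (a - 1)*(a^3 - 13*a - 12) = (a - 4)*(a - 1)*(a^2 + 4*a + 3) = (a - 4)*(a - 1)*(a + 1)*(a + 3)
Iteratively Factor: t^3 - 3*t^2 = (t - 3)*(t^2) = t*(t - 3)*(t)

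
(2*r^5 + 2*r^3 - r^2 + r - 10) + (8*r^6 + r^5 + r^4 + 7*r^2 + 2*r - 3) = 8*r^6 + 3*r^5 + r^4 + 2*r^3 + 6*r^2 + 3*r - 13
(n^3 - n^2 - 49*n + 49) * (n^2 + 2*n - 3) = n^5 + n^4 - 54*n^3 - 46*n^2 + 245*n - 147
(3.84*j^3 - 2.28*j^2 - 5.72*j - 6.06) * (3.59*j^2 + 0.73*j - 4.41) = 13.7856*j^5 - 5.382*j^4 - 39.1336*j^3 - 15.8762*j^2 + 20.8014*j + 26.7246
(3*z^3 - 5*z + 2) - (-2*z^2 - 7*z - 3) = 3*z^3 + 2*z^2 + 2*z + 5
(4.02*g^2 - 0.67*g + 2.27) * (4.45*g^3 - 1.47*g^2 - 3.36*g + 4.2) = 17.889*g^5 - 8.8909*g^4 - 2.4208*g^3 + 15.7983*g^2 - 10.4412*g + 9.534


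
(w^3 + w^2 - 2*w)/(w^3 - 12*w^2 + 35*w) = (w^2 + w - 2)/(w^2 - 12*w + 35)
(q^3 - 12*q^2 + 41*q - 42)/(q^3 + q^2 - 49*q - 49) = (q^2 - 5*q + 6)/(q^2 + 8*q + 7)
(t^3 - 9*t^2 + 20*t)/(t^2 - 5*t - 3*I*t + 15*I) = t*(t - 4)/(t - 3*I)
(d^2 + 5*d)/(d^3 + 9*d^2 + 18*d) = (d + 5)/(d^2 + 9*d + 18)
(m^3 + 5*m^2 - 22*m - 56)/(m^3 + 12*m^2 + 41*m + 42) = (m - 4)/(m + 3)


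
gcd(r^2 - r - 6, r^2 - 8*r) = 1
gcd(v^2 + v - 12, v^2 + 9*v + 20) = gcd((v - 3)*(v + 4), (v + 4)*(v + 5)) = v + 4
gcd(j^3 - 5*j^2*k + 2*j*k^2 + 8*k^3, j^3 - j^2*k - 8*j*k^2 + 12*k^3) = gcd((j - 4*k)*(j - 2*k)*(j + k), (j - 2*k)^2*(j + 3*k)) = j - 2*k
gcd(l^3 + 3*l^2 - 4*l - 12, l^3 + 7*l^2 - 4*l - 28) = l^2 - 4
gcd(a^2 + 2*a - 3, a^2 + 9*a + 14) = 1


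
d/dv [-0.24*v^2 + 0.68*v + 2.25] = 0.68 - 0.48*v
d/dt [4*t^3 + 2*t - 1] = 12*t^2 + 2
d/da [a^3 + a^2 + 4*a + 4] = 3*a^2 + 2*a + 4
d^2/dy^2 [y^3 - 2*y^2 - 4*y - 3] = 6*y - 4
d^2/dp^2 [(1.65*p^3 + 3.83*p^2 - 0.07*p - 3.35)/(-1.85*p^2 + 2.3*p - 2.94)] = (-7.105427357601e-15*p^5 - 31.62245*p^3 + 260.72427*p^2 - 173.38152*p - 66.261596)/(6.331625*p^6 - 23.61525*p^5 + 59.54595*p^4 - 87.2252*p^3 + 94.62978*p^2 - 59.64084*p + 25.412184)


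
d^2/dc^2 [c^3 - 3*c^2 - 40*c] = 6*c - 6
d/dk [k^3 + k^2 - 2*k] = 3*k^2 + 2*k - 2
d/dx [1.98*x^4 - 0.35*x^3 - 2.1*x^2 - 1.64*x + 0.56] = 7.92*x^3 - 1.05*x^2 - 4.2*x - 1.64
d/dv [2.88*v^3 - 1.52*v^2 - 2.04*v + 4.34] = 8.64*v^2 - 3.04*v - 2.04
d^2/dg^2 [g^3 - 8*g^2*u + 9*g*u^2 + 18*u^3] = 6*g - 16*u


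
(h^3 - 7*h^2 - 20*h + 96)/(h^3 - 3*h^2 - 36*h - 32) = (h - 3)/(h + 1)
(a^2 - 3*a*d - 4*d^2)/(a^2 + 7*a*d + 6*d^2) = (a - 4*d)/(a + 6*d)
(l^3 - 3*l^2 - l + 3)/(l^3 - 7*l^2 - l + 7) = (l - 3)/(l - 7)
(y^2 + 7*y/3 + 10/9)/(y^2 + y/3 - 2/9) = (3*y + 5)/(3*y - 1)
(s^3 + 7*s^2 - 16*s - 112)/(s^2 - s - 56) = (s^2 - 16)/(s - 8)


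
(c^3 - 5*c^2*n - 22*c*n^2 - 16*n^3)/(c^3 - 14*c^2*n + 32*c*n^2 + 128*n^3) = (c + n)/(c - 8*n)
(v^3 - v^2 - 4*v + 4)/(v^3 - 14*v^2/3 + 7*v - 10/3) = 3*(v + 2)/(3*v - 5)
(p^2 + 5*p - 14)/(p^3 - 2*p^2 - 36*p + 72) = (p + 7)/(p^2 - 36)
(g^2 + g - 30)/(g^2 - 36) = (g - 5)/(g - 6)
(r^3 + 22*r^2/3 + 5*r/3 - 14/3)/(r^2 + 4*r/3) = (3*r^3 + 22*r^2 + 5*r - 14)/(r*(3*r + 4))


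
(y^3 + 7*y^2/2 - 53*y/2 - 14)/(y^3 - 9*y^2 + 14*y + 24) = (2*y^2 + 15*y + 7)/(2*(y^2 - 5*y - 6))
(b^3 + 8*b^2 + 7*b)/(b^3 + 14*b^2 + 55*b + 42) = b/(b + 6)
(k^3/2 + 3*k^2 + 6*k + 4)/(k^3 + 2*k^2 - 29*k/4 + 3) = 2*(k^3 + 6*k^2 + 12*k + 8)/(4*k^3 + 8*k^2 - 29*k + 12)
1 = 1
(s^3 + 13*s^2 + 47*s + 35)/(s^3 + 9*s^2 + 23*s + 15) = (s + 7)/(s + 3)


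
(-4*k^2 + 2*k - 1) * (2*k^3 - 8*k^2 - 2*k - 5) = -8*k^5 + 36*k^4 - 10*k^3 + 24*k^2 - 8*k + 5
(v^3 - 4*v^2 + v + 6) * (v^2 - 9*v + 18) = v^5 - 13*v^4 + 55*v^3 - 75*v^2 - 36*v + 108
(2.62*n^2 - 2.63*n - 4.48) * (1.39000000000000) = 3.6418*n^2 - 3.6557*n - 6.2272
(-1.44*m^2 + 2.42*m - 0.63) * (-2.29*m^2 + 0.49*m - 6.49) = 3.2976*m^4 - 6.2474*m^3 + 11.9741*m^2 - 16.0145*m + 4.0887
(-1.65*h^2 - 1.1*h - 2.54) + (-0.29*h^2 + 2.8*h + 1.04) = -1.94*h^2 + 1.7*h - 1.5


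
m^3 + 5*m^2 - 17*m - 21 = (m - 3)*(m + 1)*(m + 7)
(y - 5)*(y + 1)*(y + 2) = y^3 - 2*y^2 - 13*y - 10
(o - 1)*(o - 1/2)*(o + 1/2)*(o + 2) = o^4 + o^3 - 9*o^2/4 - o/4 + 1/2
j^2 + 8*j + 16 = (j + 4)^2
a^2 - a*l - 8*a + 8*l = (a - 8)*(a - l)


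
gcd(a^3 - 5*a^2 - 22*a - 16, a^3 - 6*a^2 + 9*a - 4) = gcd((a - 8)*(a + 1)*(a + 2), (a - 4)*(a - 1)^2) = 1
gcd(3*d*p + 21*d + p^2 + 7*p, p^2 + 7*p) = p + 7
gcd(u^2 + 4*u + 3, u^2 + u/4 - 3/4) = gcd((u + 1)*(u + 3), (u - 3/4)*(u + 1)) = u + 1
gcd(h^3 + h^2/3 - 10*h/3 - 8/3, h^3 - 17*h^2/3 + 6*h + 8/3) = h - 2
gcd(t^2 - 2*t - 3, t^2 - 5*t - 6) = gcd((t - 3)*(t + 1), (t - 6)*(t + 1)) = t + 1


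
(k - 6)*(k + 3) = k^2 - 3*k - 18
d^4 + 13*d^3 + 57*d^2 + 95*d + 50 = (d + 1)*(d + 2)*(d + 5)^2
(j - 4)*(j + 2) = j^2 - 2*j - 8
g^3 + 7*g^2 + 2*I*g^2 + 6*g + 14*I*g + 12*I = (g + 1)*(g + 6)*(g + 2*I)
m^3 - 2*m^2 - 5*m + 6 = (m - 3)*(m - 1)*(m + 2)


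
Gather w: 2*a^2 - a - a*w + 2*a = 2*a^2 - a*w + a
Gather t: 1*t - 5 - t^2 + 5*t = -t^2 + 6*t - 5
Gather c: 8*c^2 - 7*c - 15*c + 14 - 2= 8*c^2 - 22*c + 12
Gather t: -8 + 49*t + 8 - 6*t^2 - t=-6*t^2 + 48*t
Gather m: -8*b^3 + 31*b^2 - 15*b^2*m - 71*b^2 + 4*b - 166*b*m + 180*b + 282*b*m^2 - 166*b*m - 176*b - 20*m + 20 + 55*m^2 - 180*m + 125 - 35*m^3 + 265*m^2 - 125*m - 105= -8*b^3 - 40*b^2 + 8*b - 35*m^3 + m^2*(282*b + 320) + m*(-15*b^2 - 332*b - 325) + 40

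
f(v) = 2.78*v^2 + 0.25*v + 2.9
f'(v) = 5.56*v + 0.25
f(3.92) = 46.60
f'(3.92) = 22.05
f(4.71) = 65.75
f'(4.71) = 26.44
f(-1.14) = 6.23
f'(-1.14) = -6.09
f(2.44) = 20.06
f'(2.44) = 13.82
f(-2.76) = 23.39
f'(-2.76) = -15.10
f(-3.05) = 28.00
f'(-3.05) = -16.71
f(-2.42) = 18.58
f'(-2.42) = -13.21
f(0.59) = 4.02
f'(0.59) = 3.53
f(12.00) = 406.22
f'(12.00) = 66.97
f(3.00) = 28.67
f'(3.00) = 16.93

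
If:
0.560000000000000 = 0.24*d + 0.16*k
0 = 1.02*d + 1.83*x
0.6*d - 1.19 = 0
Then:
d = 1.98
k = 0.52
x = -1.11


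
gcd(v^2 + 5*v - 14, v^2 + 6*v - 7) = v + 7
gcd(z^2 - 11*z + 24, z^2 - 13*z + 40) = z - 8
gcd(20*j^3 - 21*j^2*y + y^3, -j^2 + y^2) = -j + y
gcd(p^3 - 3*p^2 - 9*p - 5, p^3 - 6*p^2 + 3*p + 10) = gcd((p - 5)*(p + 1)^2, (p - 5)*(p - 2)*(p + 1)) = p^2 - 4*p - 5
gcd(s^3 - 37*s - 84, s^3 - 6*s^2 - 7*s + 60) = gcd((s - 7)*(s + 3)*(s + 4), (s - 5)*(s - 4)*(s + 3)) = s + 3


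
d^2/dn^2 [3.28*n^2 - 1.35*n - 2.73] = 6.56000000000000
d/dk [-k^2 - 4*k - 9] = -2*k - 4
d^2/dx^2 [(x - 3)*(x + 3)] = 2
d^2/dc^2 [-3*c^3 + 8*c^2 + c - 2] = 16 - 18*c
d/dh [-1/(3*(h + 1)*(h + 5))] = 2*(h + 3)/(3*(h + 1)^2*(h + 5)^2)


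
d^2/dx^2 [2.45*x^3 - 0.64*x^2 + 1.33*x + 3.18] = 14.7*x - 1.28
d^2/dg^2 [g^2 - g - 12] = 2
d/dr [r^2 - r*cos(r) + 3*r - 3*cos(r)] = r*sin(r) + 2*r + 3*sin(r) - cos(r) + 3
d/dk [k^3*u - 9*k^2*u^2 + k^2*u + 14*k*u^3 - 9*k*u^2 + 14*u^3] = u*(3*k^2 - 18*k*u + 2*k + 14*u^2 - 9*u)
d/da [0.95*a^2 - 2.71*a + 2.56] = 1.9*a - 2.71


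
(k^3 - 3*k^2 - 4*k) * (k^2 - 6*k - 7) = k^5 - 9*k^4 + 7*k^3 + 45*k^2 + 28*k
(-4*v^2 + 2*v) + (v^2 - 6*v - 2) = -3*v^2 - 4*v - 2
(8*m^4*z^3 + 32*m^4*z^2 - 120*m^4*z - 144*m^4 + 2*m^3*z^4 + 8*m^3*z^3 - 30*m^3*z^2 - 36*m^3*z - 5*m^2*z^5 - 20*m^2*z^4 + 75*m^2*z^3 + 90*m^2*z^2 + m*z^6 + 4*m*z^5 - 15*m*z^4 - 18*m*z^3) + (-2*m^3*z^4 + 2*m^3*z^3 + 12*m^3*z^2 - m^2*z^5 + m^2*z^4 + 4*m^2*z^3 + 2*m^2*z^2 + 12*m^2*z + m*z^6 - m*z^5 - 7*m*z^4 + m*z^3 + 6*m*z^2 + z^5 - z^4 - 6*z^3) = 8*m^4*z^3 + 32*m^4*z^2 - 120*m^4*z - 144*m^4 + 10*m^3*z^3 - 18*m^3*z^2 - 36*m^3*z - 6*m^2*z^5 - 19*m^2*z^4 + 79*m^2*z^3 + 92*m^2*z^2 + 12*m^2*z + 2*m*z^6 + 3*m*z^5 - 22*m*z^4 - 17*m*z^3 + 6*m*z^2 + z^5 - z^4 - 6*z^3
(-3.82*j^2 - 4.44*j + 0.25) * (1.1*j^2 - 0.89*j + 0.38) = -4.202*j^4 - 1.4842*j^3 + 2.775*j^2 - 1.9097*j + 0.095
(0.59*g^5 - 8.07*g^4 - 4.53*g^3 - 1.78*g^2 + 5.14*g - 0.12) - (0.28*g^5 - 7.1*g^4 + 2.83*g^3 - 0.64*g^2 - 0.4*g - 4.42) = 0.31*g^5 - 0.970000000000001*g^4 - 7.36*g^3 - 1.14*g^2 + 5.54*g + 4.3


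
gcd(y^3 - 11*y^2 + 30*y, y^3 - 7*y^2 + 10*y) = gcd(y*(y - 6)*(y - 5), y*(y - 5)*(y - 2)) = y^2 - 5*y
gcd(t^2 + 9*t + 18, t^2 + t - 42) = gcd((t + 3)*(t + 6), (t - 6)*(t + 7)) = 1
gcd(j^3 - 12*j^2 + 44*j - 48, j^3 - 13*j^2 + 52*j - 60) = j^2 - 8*j + 12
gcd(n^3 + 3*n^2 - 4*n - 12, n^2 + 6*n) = 1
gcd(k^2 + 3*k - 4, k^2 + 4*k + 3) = 1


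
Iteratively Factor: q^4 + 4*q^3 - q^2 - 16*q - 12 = (q + 1)*(q^3 + 3*q^2 - 4*q - 12) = (q + 1)*(q + 3)*(q^2 - 4) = (q + 1)*(q + 2)*(q + 3)*(q - 2)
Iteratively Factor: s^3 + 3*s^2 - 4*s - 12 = (s + 2)*(s^2 + s - 6) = (s - 2)*(s + 2)*(s + 3)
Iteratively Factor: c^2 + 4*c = (c + 4)*(c)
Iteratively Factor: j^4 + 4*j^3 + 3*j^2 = (j)*(j^3 + 4*j^2 + 3*j) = j*(j + 1)*(j^2 + 3*j) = j*(j + 1)*(j + 3)*(j)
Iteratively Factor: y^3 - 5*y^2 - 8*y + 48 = (y - 4)*(y^2 - y - 12) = (y - 4)*(y + 3)*(y - 4)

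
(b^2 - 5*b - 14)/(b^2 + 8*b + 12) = (b - 7)/(b + 6)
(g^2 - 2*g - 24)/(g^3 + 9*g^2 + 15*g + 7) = (g^2 - 2*g - 24)/(g^3 + 9*g^2 + 15*g + 7)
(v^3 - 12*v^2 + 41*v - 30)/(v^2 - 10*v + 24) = (v^2 - 6*v + 5)/(v - 4)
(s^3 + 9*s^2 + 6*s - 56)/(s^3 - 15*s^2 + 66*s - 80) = (s^2 + 11*s + 28)/(s^2 - 13*s + 40)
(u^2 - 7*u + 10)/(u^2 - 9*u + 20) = (u - 2)/(u - 4)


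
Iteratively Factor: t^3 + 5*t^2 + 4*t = (t + 1)*(t^2 + 4*t) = t*(t + 1)*(t + 4)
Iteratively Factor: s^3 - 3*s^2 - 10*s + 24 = (s - 2)*(s^2 - s - 12) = (s - 2)*(s + 3)*(s - 4)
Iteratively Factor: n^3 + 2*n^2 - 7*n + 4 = (n + 4)*(n^2 - 2*n + 1) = (n - 1)*(n + 4)*(n - 1)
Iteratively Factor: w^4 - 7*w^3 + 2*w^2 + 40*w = (w - 4)*(w^3 - 3*w^2 - 10*w) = w*(w - 4)*(w^2 - 3*w - 10) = w*(w - 5)*(w - 4)*(w + 2)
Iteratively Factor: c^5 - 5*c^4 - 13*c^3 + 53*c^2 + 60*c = (c)*(c^4 - 5*c^3 - 13*c^2 + 53*c + 60) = c*(c - 5)*(c^3 - 13*c - 12) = c*(c - 5)*(c - 4)*(c^2 + 4*c + 3) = c*(c - 5)*(c - 4)*(c + 1)*(c + 3)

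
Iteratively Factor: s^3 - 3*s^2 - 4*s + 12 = (s - 3)*(s^2 - 4) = (s - 3)*(s + 2)*(s - 2)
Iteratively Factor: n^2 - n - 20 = (n - 5)*(n + 4)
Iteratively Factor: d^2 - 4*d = (d)*(d - 4)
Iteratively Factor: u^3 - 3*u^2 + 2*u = (u - 2)*(u^2 - u) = (u - 2)*(u - 1)*(u)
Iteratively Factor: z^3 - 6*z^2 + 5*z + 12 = (z - 3)*(z^2 - 3*z - 4) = (z - 3)*(z + 1)*(z - 4)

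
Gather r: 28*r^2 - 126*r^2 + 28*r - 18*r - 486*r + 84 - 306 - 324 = -98*r^2 - 476*r - 546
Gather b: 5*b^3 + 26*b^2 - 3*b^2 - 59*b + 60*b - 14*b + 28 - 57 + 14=5*b^3 + 23*b^2 - 13*b - 15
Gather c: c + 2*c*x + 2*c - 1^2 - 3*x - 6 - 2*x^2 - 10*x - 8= c*(2*x + 3) - 2*x^2 - 13*x - 15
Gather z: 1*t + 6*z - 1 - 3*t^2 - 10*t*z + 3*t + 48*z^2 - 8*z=-3*t^2 + 4*t + 48*z^2 + z*(-10*t - 2) - 1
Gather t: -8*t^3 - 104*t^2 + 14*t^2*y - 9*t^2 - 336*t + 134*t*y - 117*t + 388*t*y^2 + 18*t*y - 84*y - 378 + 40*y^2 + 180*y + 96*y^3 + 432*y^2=-8*t^3 + t^2*(14*y - 113) + t*(388*y^2 + 152*y - 453) + 96*y^3 + 472*y^2 + 96*y - 378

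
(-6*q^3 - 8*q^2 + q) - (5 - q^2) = -6*q^3 - 7*q^2 + q - 5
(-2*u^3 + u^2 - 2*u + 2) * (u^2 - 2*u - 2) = -2*u^5 + 5*u^4 + 4*u^2 - 4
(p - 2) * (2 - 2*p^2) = -2*p^3 + 4*p^2 + 2*p - 4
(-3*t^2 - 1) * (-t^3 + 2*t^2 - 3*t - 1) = 3*t^5 - 6*t^4 + 10*t^3 + t^2 + 3*t + 1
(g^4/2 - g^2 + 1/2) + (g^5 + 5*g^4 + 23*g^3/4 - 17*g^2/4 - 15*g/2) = g^5 + 11*g^4/2 + 23*g^3/4 - 21*g^2/4 - 15*g/2 + 1/2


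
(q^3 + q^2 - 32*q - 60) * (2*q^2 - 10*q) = 2*q^5 - 8*q^4 - 74*q^3 + 200*q^2 + 600*q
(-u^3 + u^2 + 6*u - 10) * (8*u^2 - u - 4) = -8*u^5 + 9*u^4 + 51*u^3 - 90*u^2 - 14*u + 40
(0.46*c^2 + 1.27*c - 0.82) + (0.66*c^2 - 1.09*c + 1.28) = 1.12*c^2 + 0.18*c + 0.46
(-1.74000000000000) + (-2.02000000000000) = -3.76000000000000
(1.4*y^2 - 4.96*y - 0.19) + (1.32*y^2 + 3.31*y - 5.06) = 2.72*y^2 - 1.65*y - 5.25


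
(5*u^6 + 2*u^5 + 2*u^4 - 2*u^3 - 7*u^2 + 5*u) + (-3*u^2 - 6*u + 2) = 5*u^6 + 2*u^5 + 2*u^4 - 2*u^3 - 10*u^2 - u + 2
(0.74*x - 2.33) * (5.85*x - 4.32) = 4.329*x^2 - 16.8273*x + 10.0656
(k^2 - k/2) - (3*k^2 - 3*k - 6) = -2*k^2 + 5*k/2 + 6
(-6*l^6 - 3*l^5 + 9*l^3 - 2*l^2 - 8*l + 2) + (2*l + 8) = -6*l^6 - 3*l^5 + 9*l^3 - 2*l^2 - 6*l + 10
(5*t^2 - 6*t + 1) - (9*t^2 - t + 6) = -4*t^2 - 5*t - 5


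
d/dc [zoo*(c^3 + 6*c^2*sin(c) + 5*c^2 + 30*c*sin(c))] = zoo*(c^2*cos(c) + c^2 + c*sin(c) + c*cos(c) + c + sin(c))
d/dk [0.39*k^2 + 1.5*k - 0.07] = 0.78*k + 1.5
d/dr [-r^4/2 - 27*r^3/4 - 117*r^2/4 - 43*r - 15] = -2*r^3 - 81*r^2/4 - 117*r/2 - 43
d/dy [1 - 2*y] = -2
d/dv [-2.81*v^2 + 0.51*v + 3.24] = 0.51 - 5.62*v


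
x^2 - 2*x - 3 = (x - 3)*(x + 1)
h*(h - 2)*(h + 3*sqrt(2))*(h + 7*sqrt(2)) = h^4 - 2*h^3 + 10*sqrt(2)*h^3 - 20*sqrt(2)*h^2 + 42*h^2 - 84*h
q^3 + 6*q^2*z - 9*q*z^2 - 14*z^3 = (q - 2*z)*(q + z)*(q + 7*z)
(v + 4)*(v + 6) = v^2 + 10*v + 24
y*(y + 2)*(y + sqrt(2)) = y^3 + sqrt(2)*y^2 + 2*y^2 + 2*sqrt(2)*y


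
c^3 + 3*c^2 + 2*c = c*(c + 1)*(c + 2)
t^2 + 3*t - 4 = (t - 1)*(t + 4)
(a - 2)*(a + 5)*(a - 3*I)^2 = a^4 + 3*a^3 - 6*I*a^3 - 19*a^2 - 18*I*a^2 - 27*a + 60*I*a + 90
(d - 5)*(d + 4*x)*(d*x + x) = d^3*x + 4*d^2*x^2 - 4*d^2*x - 16*d*x^2 - 5*d*x - 20*x^2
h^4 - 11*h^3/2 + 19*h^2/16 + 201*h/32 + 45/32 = (h - 5)*(h - 3/2)*(h + 1/4)*(h + 3/4)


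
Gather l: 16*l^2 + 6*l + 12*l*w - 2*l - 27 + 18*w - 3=16*l^2 + l*(12*w + 4) + 18*w - 30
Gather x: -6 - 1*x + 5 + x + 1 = 0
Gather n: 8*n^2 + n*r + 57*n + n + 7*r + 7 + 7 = 8*n^2 + n*(r + 58) + 7*r + 14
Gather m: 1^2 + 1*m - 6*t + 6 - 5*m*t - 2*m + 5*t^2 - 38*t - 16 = m*(-5*t - 1) + 5*t^2 - 44*t - 9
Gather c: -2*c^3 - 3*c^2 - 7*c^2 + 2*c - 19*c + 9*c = -2*c^3 - 10*c^2 - 8*c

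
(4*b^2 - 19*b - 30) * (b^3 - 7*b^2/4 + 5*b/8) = 4*b^5 - 26*b^4 + 23*b^3/4 + 325*b^2/8 - 75*b/4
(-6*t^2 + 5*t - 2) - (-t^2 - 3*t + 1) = -5*t^2 + 8*t - 3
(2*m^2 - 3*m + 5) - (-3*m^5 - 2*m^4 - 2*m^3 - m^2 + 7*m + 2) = 3*m^5 + 2*m^4 + 2*m^3 + 3*m^2 - 10*m + 3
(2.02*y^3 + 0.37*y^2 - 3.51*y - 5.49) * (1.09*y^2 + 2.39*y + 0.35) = 2.2018*y^5 + 5.2311*y^4 - 2.2346*y^3 - 14.2435*y^2 - 14.3496*y - 1.9215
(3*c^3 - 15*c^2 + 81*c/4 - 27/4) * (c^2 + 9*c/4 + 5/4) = 3*c^5 - 33*c^4/4 - 39*c^3/4 + 321*c^2/16 + 81*c/8 - 135/16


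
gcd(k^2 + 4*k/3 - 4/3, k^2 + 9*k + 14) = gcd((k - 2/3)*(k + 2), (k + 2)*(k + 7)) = k + 2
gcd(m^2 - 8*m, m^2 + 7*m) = m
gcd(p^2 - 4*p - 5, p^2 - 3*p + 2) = 1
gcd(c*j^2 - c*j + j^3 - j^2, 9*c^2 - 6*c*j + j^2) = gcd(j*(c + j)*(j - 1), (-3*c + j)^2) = 1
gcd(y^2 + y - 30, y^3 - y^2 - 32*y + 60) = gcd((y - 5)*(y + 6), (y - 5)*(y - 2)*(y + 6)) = y^2 + y - 30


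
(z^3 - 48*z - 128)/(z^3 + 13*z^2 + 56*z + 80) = (z - 8)/(z + 5)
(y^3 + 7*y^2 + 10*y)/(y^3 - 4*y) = (y + 5)/(y - 2)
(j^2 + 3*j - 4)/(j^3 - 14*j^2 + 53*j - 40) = (j + 4)/(j^2 - 13*j + 40)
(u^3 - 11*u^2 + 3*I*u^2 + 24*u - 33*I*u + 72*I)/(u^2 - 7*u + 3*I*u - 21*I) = (u^2 - 11*u + 24)/(u - 7)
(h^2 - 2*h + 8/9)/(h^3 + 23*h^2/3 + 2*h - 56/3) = (h - 2/3)/(h^2 + 9*h + 14)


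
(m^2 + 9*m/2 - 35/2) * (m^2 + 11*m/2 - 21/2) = m^4 + 10*m^3 - 13*m^2/4 - 287*m/2 + 735/4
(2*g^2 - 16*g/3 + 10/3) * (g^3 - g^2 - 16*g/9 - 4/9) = 2*g^5 - 22*g^4/3 + 46*g^3/9 + 142*g^2/27 - 32*g/9 - 40/27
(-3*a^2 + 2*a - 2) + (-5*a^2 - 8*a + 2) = -8*a^2 - 6*a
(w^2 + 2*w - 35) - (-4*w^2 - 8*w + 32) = 5*w^2 + 10*w - 67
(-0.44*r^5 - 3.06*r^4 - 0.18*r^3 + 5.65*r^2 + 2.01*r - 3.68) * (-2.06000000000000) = 0.9064*r^5 + 6.3036*r^4 + 0.3708*r^3 - 11.639*r^2 - 4.1406*r + 7.5808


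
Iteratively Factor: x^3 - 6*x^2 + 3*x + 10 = (x - 5)*(x^2 - x - 2) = (x - 5)*(x - 2)*(x + 1)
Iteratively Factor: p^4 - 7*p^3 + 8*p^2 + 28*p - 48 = (p - 2)*(p^3 - 5*p^2 - 2*p + 24) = (p - 4)*(p - 2)*(p^2 - p - 6) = (p - 4)*(p - 3)*(p - 2)*(p + 2)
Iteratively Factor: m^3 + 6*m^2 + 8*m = (m + 2)*(m^2 + 4*m) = (m + 2)*(m + 4)*(m)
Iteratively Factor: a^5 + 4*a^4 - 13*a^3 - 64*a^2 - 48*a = (a)*(a^4 + 4*a^3 - 13*a^2 - 64*a - 48) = a*(a - 4)*(a^3 + 8*a^2 + 19*a + 12) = a*(a - 4)*(a + 3)*(a^2 + 5*a + 4) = a*(a - 4)*(a + 1)*(a + 3)*(a + 4)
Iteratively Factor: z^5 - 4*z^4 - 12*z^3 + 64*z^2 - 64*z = (z - 4)*(z^4 - 12*z^2 + 16*z) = z*(z - 4)*(z^3 - 12*z + 16) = z*(z - 4)*(z - 2)*(z^2 + 2*z - 8) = z*(z - 4)*(z - 2)^2*(z + 4)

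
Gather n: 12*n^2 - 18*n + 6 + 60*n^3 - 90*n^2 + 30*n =60*n^3 - 78*n^2 + 12*n + 6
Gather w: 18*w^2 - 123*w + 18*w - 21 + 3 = 18*w^2 - 105*w - 18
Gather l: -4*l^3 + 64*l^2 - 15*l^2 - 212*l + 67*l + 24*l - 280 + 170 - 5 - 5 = -4*l^3 + 49*l^2 - 121*l - 120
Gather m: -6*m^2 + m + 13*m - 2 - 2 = -6*m^2 + 14*m - 4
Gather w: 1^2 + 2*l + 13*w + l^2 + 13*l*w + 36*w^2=l^2 + 2*l + 36*w^2 + w*(13*l + 13) + 1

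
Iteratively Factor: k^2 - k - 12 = (k - 4)*(k + 3)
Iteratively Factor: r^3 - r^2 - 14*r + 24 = (r - 3)*(r^2 + 2*r - 8) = (r - 3)*(r + 4)*(r - 2)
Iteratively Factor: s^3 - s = (s + 1)*(s^2 - s) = s*(s + 1)*(s - 1)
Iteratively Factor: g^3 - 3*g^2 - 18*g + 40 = (g - 2)*(g^2 - g - 20) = (g - 2)*(g + 4)*(g - 5)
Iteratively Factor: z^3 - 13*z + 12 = (z + 4)*(z^2 - 4*z + 3) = (z - 3)*(z + 4)*(z - 1)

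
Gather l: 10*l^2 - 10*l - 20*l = 10*l^2 - 30*l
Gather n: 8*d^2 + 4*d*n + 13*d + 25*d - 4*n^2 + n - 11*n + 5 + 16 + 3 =8*d^2 + 38*d - 4*n^2 + n*(4*d - 10) + 24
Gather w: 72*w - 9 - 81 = 72*w - 90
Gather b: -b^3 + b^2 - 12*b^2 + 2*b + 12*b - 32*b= -b^3 - 11*b^2 - 18*b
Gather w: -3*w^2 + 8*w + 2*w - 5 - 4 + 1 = -3*w^2 + 10*w - 8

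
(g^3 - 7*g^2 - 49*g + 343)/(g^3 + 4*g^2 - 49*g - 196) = (g - 7)/(g + 4)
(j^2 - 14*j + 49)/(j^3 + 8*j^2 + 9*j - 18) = (j^2 - 14*j + 49)/(j^3 + 8*j^2 + 9*j - 18)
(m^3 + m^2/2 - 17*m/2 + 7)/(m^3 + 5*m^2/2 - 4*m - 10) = (2*m^2 + 5*m - 7)/(2*m^2 + 9*m + 10)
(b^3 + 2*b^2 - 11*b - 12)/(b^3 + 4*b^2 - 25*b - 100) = (b^2 - 2*b - 3)/(b^2 - 25)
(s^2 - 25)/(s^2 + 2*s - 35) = (s + 5)/(s + 7)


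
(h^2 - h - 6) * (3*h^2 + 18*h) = 3*h^4 + 15*h^3 - 36*h^2 - 108*h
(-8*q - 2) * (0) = 0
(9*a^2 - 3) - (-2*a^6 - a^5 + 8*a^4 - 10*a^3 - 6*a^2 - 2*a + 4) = 2*a^6 + a^5 - 8*a^4 + 10*a^3 + 15*a^2 + 2*a - 7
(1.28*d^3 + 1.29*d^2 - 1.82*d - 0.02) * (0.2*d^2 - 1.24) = 0.256*d^5 + 0.258*d^4 - 1.9512*d^3 - 1.6036*d^2 + 2.2568*d + 0.0248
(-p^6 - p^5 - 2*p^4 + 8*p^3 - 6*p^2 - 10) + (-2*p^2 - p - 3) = -p^6 - p^5 - 2*p^4 + 8*p^3 - 8*p^2 - p - 13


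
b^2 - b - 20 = (b - 5)*(b + 4)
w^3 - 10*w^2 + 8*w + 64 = (w - 8)*(w - 4)*(w + 2)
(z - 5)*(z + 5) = z^2 - 25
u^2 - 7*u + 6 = (u - 6)*(u - 1)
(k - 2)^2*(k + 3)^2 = k^4 + 2*k^3 - 11*k^2 - 12*k + 36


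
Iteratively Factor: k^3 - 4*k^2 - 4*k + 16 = (k - 2)*(k^2 - 2*k - 8) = (k - 4)*(k - 2)*(k + 2)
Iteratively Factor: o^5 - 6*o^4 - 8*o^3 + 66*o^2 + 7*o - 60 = (o - 1)*(o^4 - 5*o^3 - 13*o^2 + 53*o + 60) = (o - 4)*(o - 1)*(o^3 - o^2 - 17*o - 15) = (o - 5)*(o - 4)*(o - 1)*(o^2 + 4*o + 3) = (o - 5)*(o - 4)*(o - 1)*(o + 1)*(o + 3)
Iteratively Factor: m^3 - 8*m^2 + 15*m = (m)*(m^2 - 8*m + 15) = m*(m - 3)*(m - 5)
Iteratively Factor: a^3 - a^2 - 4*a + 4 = (a - 2)*(a^2 + a - 2) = (a - 2)*(a - 1)*(a + 2)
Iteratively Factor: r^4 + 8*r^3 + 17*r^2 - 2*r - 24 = (r + 2)*(r^3 + 6*r^2 + 5*r - 12) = (r + 2)*(r + 4)*(r^2 + 2*r - 3) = (r + 2)*(r + 3)*(r + 4)*(r - 1)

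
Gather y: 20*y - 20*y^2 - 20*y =-20*y^2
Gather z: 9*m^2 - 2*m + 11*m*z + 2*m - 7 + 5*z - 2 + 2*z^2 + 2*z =9*m^2 + 2*z^2 + z*(11*m + 7) - 9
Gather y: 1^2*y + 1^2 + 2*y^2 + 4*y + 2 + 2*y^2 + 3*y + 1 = 4*y^2 + 8*y + 4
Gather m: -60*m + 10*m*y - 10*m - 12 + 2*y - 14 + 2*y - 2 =m*(10*y - 70) + 4*y - 28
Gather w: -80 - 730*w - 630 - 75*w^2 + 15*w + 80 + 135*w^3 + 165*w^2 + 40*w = 135*w^3 + 90*w^2 - 675*w - 630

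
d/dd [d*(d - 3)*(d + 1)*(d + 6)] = 4*d^3 + 12*d^2 - 30*d - 18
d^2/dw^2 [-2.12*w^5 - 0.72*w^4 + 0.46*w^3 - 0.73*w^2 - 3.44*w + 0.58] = -42.4*w^3 - 8.64*w^2 + 2.76*w - 1.46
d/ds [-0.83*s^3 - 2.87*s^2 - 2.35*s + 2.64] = -2.49*s^2 - 5.74*s - 2.35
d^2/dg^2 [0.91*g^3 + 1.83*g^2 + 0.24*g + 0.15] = 5.46*g + 3.66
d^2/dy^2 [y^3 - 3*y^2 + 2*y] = 6*y - 6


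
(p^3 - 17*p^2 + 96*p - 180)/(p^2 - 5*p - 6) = (p^2 - 11*p + 30)/(p + 1)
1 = 1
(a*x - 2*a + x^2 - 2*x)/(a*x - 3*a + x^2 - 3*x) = (x - 2)/(x - 3)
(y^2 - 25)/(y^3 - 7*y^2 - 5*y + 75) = (y + 5)/(y^2 - 2*y - 15)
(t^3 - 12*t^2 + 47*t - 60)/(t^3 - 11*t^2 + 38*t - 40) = (t - 3)/(t - 2)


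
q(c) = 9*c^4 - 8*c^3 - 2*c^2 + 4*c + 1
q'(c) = 36*c^3 - 24*c^2 - 4*c + 4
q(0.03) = 1.12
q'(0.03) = 3.86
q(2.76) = 350.86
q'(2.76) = 567.02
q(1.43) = 16.87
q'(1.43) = 54.47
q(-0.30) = -0.09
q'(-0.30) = 2.07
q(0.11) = 1.41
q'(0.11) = 3.32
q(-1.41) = 49.38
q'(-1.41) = -138.99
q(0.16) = 1.56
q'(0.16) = 2.89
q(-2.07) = 220.35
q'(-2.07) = -409.87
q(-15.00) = 482116.00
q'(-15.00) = -126836.00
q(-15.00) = 482116.00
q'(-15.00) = -126836.00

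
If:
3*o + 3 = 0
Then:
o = -1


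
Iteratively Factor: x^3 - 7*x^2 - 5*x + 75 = (x + 3)*(x^2 - 10*x + 25) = (x - 5)*(x + 3)*(x - 5)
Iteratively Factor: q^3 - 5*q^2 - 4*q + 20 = (q - 5)*(q^2 - 4) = (q - 5)*(q - 2)*(q + 2)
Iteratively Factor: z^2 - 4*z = (z - 4)*(z)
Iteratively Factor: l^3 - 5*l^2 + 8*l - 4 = (l - 2)*(l^2 - 3*l + 2) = (l - 2)^2*(l - 1)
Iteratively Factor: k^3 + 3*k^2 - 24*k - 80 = (k - 5)*(k^2 + 8*k + 16) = (k - 5)*(k + 4)*(k + 4)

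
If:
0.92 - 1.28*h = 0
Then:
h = 0.72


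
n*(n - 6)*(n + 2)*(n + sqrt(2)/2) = n^4 - 4*n^3 + sqrt(2)*n^3/2 - 12*n^2 - 2*sqrt(2)*n^2 - 6*sqrt(2)*n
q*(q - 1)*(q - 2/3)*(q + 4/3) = q^4 - q^3/3 - 14*q^2/9 + 8*q/9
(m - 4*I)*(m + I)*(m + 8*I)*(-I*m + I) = -I*m^4 + 5*m^3 + I*m^3 - 5*m^2 - 28*I*m^2 + 32*m + 28*I*m - 32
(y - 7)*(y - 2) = y^2 - 9*y + 14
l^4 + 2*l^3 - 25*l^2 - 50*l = l*(l - 5)*(l + 2)*(l + 5)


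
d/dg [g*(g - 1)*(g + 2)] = 3*g^2 + 2*g - 2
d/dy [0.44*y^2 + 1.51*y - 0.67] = 0.88*y + 1.51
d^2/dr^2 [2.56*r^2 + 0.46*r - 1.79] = 5.12000000000000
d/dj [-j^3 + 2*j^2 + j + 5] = -3*j^2 + 4*j + 1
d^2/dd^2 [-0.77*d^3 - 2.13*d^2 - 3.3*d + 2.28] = -4.62*d - 4.26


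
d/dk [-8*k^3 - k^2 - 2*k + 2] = -24*k^2 - 2*k - 2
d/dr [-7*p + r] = 1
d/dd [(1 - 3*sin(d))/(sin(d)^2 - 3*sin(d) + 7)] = (3*sin(d)^2 - 2*sin(d) - 18)*cos(d)/(sin(d)^2 - 3*sin(d) + 7)^2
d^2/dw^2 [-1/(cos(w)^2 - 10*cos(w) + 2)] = (-8*sin(w)^4 + 188*sin(w)^2 - 115*cos(w) + 15*cos(3*w) + 212)/(2*(sin(w)^2 + 10*cos(w) - 3)^3)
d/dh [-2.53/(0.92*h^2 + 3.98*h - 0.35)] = (4.6552*h + 10.0694)/(0.92*h^2 + 3.98*h - 0.35)^2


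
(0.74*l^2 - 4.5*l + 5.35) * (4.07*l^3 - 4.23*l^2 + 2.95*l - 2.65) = 3.0118*l^5 - 21.4452*l^4 + 42.9925*l^3 - 37.8665*l^2 + 27.7075*l - 14.1775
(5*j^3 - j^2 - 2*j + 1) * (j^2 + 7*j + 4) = 5*j^5 + 34*j^4 + 11*j^3 - 17*j^2 - j + 4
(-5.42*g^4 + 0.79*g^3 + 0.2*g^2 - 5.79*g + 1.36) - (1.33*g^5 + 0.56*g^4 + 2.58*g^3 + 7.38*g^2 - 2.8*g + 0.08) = -1.33*g^5 - 5.98*g^4 - 1.79*g^3 - 7.18*g^2 - 2.99*g + 1.28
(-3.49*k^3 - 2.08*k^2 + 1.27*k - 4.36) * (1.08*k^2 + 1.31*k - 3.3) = -3.7692*k^5 - 6.8183*k^4 + 10.1638*k^3 + 3.8189*k^2 - 9.9026*k + 14.388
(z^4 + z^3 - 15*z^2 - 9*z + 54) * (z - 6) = z^5 - 5*z^4 - 21*z^3 + 81*z^2 + 108*z - 324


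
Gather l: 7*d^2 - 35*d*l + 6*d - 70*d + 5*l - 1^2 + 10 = 7*d^2 - 64*d + l*(5 - 35*d) + 9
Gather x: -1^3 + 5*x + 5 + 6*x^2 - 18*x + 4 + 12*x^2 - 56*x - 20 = 18*x^2 - 69*x - 12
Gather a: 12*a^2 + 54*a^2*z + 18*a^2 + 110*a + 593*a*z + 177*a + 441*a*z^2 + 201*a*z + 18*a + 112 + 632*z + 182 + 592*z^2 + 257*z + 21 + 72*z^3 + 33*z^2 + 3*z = a^2*(54*z + 30) + a*(441*z^2 + 794*z + 305) + 72*z^3 + 625*z^2 + 892*z + 315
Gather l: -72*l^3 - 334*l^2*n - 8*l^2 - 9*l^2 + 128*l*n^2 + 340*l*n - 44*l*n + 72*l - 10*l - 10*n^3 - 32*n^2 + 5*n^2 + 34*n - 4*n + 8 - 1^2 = -72*l^3 + l^2*(-334*n - 17) + l*(128*n^2 + 296*n + 62) - 10*n^3 - 27*n^2 + 30*n + 7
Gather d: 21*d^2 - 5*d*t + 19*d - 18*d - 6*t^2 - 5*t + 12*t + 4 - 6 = 21*d^2 + d*(1 - 5*t) - 6*t^2 + 7*t - 2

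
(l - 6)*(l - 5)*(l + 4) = l^3 - 7*l^2 - 14*l + 120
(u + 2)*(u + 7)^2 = u^3 + 16*u^2 + 77*u + 98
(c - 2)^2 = c^2 - 4*c + 4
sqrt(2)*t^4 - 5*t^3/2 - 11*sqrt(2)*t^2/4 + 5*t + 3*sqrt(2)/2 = (t - 3*sqrt(2)/2)*(t - sqrt(2))*(t + sqrt(2))*(sqrt(2)*t + 1/2)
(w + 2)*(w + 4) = w^2 + 6*w + 8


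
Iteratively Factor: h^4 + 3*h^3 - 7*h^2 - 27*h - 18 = (h + 3)*(h^3 - 7*h - 6) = (h + 2)*(h + 3)*(h^2 - 2*h - 3) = (h + 1)*(h + 2)*(h + 3)*(h - 3)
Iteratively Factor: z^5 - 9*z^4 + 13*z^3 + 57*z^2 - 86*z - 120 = (z - 5)*(z^4 - 4*z^3 - 7*z^2 + 22*z + 24) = (z - 5)*(z + 1)*(z^3 - 5*z^2 - 2*z + 24) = (z - 5)*(z + 1)*(z + 2)*(z^2 - 7*z + 12) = (z - 5)*(z - 4)*(z + 1)*(z + 2)*(z - 3)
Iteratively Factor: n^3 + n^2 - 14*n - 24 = (n - 4)*(n^2 + 5*n + 6) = (n - 4)*(n + 2)*(n + 3)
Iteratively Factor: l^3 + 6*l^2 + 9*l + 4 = (l + 4)*(l^2 + 2*l + 1) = (l + 1)*(l + 4)*(l + 1)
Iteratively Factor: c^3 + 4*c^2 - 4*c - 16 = (c - 2)*(c^2 + 6*c + 8) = (c - 2)*(c + 4)*(c + 2)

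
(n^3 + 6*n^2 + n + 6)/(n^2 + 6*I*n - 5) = (n^2 + n*(6 - I) - 6*I)/(n + 5*I)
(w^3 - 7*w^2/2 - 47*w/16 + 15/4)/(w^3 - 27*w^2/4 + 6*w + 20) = (w - 3/4)/(w - 4)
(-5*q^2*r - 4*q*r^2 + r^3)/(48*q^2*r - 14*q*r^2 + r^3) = (-5*q^2 - 4*q*r + r^2)/(48*q^2 - 14*q*r + r^2)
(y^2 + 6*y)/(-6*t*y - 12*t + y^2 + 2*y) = y*(y + 6)/(-6*t*y - 12*t + y^2 + 2*y)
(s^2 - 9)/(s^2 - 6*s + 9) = (s + 3)/(s - 3)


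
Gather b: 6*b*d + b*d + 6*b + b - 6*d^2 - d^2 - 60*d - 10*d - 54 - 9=b*(7*d + 7) - 7*d^2 - 70*d - 63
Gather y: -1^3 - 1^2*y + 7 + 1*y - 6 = 0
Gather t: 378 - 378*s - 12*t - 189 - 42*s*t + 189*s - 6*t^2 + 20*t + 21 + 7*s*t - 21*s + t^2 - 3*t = -210*s - 5*t^2 + t*(5 - 35*s) + 210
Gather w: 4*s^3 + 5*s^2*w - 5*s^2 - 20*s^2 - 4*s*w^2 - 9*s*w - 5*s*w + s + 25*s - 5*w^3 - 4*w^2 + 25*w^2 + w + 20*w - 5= 4*s^3 - 25*s^2 + 26*s - 5*w^3 + w^2*(21 - 4*s) + w*(5*s^2 - 14*s + 21) - 5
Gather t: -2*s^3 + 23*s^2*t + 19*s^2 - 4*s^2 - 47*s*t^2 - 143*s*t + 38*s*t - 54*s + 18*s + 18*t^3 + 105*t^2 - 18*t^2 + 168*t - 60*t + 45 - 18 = -2*s^3 + 15*s^2 - 36*s + 18*t^3 + t^2*(87 - 47*s) + t*(23*s^2 - 105*s + 108) + 27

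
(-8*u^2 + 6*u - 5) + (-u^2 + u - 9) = -9*u^2 + 7*u - 14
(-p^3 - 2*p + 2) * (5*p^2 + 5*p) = -5*p^5 - 5*p^4 - 10*p^3 + 10*p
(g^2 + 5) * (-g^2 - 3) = -g^4 - 8*g^2 - 15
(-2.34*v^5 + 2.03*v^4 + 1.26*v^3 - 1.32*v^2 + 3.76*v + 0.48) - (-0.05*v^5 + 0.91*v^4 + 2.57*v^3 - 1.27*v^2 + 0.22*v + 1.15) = -2.29*v^5 + 1.12*v^4 - 1.31*v^3 - 0.05*v^2 + 3.54*v - 0.67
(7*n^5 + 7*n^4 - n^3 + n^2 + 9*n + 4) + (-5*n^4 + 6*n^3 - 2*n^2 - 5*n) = 7*n^5 + 2*n^4 + 5*n^3 - n^2 + 4*n + 4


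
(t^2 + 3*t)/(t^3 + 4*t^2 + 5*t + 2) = t*(t + 3)/(t^3 + 4*t^2 + 5*t + 2)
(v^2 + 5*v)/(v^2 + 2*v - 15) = v/(v - 3)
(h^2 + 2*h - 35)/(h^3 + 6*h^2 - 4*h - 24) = (h^2 + 2*h - 35)/(h^3 + 6*h^2 - 4*h - 24)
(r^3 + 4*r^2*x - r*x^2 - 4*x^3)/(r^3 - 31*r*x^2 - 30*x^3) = (-r^2 - 3*r*x + 4*x^2)/(-r^2 + r*x + 30*x^2)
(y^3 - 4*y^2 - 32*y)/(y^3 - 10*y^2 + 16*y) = (y + 4)/(y - 2)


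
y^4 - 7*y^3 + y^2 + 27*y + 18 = (y - 6)*(y - 3)*(y + 1)^2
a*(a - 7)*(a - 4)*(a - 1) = a^4 - 12*a^3 + 39*a^2 - 28*a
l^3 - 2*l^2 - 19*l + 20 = (l - 5)*(l - 1)*(l + 4)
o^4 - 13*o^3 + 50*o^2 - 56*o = o*(o - 7)*(o - 4)*(o - 2)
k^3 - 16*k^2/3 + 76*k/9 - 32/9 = (k - 8/3)*(k - 2)*(k - 2/3)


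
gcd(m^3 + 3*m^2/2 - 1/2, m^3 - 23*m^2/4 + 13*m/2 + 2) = 1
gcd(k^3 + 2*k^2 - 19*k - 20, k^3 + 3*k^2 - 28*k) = k - 4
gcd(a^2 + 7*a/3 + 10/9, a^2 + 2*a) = 1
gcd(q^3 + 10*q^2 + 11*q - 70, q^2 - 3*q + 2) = q - 2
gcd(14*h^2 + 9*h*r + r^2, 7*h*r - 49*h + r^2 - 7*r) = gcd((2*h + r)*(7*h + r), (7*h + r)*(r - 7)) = 7*h + r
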